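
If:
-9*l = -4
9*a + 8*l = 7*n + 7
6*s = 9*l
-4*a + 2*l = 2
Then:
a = -5/18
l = 4/9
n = -107/126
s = 2/3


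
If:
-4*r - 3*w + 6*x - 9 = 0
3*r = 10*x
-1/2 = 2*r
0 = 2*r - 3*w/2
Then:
No Solution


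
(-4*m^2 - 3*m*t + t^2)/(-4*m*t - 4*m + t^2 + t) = (m + t)/(t + 1)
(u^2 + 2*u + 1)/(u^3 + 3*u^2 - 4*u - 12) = (u^2 + 2*u + 1)/(u^3 + 3*u^2 - 4*u - 12)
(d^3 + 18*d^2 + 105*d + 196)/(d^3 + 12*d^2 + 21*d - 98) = (d + 4)/(d - 2)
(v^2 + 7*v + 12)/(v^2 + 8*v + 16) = (v + 3)/(v + 4)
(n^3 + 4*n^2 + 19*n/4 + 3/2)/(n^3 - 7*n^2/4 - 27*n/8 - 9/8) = 2*(2*n^2 + 7*n + 6)/(4*n^2 - 9*n - 9)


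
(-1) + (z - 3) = z - 4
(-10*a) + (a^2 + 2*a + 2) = a^2 - 8*a + 2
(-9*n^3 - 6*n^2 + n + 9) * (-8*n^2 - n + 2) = 72*n^5 + 57*n^4 - 20*n^3 - 85*n^2 - 7*n + 18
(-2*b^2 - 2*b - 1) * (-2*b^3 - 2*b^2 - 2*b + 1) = 4*b^5 + 8*b^4 + 10*b^3 + 4*b^2 - 1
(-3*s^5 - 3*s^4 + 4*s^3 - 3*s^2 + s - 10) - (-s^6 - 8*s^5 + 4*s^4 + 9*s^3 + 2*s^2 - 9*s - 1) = s^6 + 5*s^5 - 7*s^4 - 5*s^3 - 5*s^2 + 10*s - 9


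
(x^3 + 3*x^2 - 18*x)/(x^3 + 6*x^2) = (x - 3)/x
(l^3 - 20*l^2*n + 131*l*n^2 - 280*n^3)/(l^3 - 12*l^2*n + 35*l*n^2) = (l - 8*n)/l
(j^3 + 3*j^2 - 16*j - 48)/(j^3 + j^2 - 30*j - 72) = (j - 4)/(j - 6)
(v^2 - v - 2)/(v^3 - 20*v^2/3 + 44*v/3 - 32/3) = 3*(v + 1)/(3*v^2 - 14*v + 16)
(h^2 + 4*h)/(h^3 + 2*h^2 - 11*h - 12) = h/(h^2 - 2*h - 3)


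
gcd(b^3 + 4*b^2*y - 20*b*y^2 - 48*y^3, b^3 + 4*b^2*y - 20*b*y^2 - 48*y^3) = -b^3 - 4*b^2*y + 20*b*y^2 + 48*y^3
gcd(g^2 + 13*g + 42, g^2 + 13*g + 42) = g^2 + 13*g + 42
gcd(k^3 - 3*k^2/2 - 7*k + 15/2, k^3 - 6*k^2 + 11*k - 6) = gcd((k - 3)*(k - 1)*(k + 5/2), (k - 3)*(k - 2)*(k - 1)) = k^2 - 4*k + 3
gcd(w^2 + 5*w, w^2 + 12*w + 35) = w + 5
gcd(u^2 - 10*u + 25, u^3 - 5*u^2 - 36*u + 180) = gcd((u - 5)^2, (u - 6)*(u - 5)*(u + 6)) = u - 5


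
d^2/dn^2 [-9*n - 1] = 0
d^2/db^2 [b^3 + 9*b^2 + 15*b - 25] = 6*b + 18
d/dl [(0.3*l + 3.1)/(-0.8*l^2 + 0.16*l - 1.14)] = (0.24*l^2 + 4.96*l - 0.838)/(0.64*l^4 - 0.256*l^3 + 1.8496*l^2 - 0.3648*l + 1.2996)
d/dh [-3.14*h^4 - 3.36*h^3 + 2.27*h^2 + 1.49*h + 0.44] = -12.56*h^3 - 10.08*h^2 + 4.54*h + 1.49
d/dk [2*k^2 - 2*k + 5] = 4*k - 2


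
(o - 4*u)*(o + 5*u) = o^2 + o*u - 20*u^2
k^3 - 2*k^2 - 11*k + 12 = (k - 4)*(k - 1)*(k + 3)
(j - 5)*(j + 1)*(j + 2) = j^3 - 2*j^2 - 13*j - 10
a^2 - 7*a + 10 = (a - 5)*(a - 2)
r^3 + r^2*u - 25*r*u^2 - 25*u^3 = (r - 5*u)*(r + u)*(r + 5*u)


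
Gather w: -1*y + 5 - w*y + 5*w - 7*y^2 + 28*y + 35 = w*(5 - y) - 7*y^2 + 27*y + 40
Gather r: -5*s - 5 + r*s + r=r*(s + 1) - 5*s - 5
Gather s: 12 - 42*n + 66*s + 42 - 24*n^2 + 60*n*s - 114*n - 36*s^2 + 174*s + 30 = -24*n^2 - 156*n - 36*s^2 + s*(60*n + 240) + 84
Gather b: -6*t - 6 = -6*t - 6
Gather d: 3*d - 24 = 3*d - 24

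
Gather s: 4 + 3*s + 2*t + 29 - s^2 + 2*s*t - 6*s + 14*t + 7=-s^2 + s*(2*t - 3) + 16*t + 40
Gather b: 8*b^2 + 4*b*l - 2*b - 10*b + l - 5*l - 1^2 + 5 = 8*b^2 + b*(4*l - 12) - 4*l + 4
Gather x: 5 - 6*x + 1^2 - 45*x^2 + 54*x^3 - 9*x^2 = 54*x^3 - 54*x^2 - 6*x + 6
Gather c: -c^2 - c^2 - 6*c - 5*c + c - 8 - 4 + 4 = -2*c^2 - 10*c - 8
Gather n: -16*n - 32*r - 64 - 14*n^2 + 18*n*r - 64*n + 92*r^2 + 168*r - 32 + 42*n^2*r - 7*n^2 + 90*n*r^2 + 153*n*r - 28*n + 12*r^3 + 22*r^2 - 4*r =n^2*(42*r - 21) + n*(90*r^2 + 171*r - 108) + 12*r^3 + 114*r^2 + 132*r - 96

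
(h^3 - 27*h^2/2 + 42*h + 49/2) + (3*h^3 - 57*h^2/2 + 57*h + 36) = 4*h^3 - 42*h^2 + 99*h + 121/2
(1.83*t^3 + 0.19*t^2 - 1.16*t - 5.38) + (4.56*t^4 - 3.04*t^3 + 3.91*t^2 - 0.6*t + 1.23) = 4.56*t^4 - 1.21*t^3 + 4.1*t^2 - 1.76*t - 4.15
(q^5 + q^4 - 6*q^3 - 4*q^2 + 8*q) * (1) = q^5 + q^4 - 6*q^3 - 4*q^2 + 8*q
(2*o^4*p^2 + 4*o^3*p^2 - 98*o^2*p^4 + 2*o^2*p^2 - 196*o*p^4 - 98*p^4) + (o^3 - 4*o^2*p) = 2*o^4*p^2 + 4*o^3*p^2 + o^3 - 98*o^2*p^4 + 2*o^2*p^2 - 4*o^2*p - 196*o*p^4 - 98*p^4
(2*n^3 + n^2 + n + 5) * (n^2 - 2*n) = 2*n^5 - 3*n^4 - n^3 + 3*n^2 - 10*n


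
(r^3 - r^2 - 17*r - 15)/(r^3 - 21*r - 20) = (r + 3)/(r + 4)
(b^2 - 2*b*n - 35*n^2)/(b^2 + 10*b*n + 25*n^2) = (b - 7*n)/(b + 5*n)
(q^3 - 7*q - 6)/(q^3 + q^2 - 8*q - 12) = (q + 1)/(q + 2)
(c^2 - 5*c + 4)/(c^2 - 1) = (c - 4)/(c + 1)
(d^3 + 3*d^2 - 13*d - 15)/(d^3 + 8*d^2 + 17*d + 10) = (d - 3)/(d + 2)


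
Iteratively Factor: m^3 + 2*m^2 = (m + 2)*(m^2) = m*(m + 2)*(m)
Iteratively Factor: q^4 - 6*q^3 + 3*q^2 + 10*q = (q)*(q^3 - 6*q^2 + 3*q + 10) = q*(q - 2)*(q^2 - 4*q - 5) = q*(q - 5)*(q - 2)*(q + 1)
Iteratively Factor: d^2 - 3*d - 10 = (d - 5)*(d + 2)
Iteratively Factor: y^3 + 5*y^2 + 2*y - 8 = (y - 1)*(y^2 + 6*y + 8) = (y - 1)*(y + 4)*(y + 2)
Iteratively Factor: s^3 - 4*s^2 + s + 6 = (s - 3)*(s^2 - s - 2) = (s - 3)*(s + 1)*(s - 2)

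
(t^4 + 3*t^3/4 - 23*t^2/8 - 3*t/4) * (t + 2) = t^5 + 11*t^4/4 - 11*t^3/8 - 13*t^2/2 - 3*t/2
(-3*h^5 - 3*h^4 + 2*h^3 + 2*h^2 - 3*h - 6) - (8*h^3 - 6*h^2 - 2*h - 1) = -3*h^5 - 3*h^4 - 6*h^3 + 8*h^2 - h - 5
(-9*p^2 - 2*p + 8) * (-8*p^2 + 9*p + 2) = 72*p^4 - 65*p^3 - 100*p^2 + 68*p + 16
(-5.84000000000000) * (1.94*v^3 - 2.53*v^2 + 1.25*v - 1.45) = -11.3296*v^3 + 14.7752*v^2 - 7.3*v + 8.468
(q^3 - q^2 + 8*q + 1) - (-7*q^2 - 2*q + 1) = q^3 + 6*q^2 + 10*q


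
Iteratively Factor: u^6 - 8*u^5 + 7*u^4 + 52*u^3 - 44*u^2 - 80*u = (u - 2)*(u^5 - 6*u^4 - 5*u^3 + 42*u^2 + 40*u) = (u - 4)*(u - 2)*(u^4 - 2*u^3 - 13*u^2 - 10*u) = (u - 5)*(u - 4)*(u - 2)*(u^3 + 3*u^2 + 2*u) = (u - 5)*(u - 4)*(u - 2)*(u + 2)*(u^2 + u) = u*(u - 5)*(u - 4)*(u - 2)*(u + 2)*(u + 1)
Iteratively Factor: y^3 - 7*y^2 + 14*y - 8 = (y - 4)*(y^2 - 3*y + 2) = (y - 4)*(y - 2)*(y - 1)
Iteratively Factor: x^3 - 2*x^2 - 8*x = (x + 2)*(x^2 - 4*x) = x*(x + 2)*(x - 4)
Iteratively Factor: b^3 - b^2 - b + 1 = (b + 1)*(b^2 - 2*b + 1) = (b - 1)*(b + 1)*(b - 1)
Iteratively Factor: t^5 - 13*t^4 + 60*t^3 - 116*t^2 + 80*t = (t - 4)*(t^4 - 9*t^3 + 24*t^2 - 20*t) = (t - 4)*(t - 2)*(t^3 - 7*t^2 + 10*t) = (t - 5)*(t - 4)*(t - 2)*(t^2 - 2*t) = (t - 5)*(t - 4)*(t - 2)^2*(t)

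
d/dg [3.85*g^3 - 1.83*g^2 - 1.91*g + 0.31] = 11.55*g^2 - 3.66*g - 1.91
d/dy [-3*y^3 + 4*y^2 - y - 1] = -9*y^2 + 8*y - 1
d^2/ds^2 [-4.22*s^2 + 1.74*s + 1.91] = -8.44000000000000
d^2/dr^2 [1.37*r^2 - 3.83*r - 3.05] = 2.74000000000000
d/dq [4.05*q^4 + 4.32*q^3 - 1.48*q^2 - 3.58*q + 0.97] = 16.2*q^3 + 12.96*q^2 - 2.96*q - 3.58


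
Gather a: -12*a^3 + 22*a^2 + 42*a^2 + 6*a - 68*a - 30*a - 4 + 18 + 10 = -12*a^3 + 64*a^2 - 92*a + 24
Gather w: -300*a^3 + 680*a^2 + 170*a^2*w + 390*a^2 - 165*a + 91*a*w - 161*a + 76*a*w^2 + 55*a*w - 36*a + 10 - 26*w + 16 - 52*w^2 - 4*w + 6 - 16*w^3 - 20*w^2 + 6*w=-300*a^3 + 1070*a^2 - 362*a - 16*w^3 + w^2*(76*a - 72) + w*(170*a^2 + 146*a - 24) + 32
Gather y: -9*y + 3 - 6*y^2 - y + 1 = -6*y^2 - 10*y + 4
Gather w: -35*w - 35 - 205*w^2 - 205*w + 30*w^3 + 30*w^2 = 30*w^3 - 175*w^2 - 240*w - 35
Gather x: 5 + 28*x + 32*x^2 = 32*x^2 + 28*x + 5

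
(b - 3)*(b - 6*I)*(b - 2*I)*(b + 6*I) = b^4 - 3*b^3 - 2*I*b^3 + 36*b^2 + 6*I*b^2 - 108*b - 72*I*b + 216*I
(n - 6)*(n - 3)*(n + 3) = n^3 - 6*n^2 - 9*n + 54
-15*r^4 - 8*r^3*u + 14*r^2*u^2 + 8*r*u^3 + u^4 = (-r + u)*(r + u)*(3*r + u)*(5*r + u)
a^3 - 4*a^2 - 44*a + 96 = (a - 8)*(a - 2)*(a + 6)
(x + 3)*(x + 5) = x^2 + 8*x + 15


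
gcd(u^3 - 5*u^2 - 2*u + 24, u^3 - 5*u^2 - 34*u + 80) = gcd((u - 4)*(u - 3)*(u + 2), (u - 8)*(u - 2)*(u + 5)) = 1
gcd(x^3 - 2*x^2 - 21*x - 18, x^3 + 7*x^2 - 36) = x + 3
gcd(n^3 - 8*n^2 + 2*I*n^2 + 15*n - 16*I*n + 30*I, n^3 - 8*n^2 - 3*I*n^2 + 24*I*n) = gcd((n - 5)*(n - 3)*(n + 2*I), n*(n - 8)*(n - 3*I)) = 1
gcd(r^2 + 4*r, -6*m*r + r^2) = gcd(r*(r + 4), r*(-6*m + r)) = r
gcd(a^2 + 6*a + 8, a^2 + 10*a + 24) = a + 4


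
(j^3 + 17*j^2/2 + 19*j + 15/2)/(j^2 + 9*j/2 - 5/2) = (2*j^2 + 7*j + 3)/(2*j - 1)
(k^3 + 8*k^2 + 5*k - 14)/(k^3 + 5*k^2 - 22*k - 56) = (k - 1)/(k - 4)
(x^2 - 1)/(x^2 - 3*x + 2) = (x + 1)/(x - 2)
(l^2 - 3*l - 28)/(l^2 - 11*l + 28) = (l + 4)/(l - 4)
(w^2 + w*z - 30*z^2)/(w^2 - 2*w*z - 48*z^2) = (-w + 5*z)/(-w + 8*z)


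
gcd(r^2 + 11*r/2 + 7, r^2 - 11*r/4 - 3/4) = 1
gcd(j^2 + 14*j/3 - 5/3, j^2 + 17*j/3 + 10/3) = j + 5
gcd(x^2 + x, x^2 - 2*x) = x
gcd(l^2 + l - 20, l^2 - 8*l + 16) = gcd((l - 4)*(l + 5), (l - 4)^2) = l - 4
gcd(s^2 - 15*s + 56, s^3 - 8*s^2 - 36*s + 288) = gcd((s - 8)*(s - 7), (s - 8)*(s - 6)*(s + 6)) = s - 8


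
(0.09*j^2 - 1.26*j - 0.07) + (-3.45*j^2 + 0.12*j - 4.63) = -3.36*j^2 - 1.14*j - 4.7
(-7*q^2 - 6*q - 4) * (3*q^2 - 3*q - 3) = -21*q^4 + 3*q^3 + 27*q^2 + 30*q + 12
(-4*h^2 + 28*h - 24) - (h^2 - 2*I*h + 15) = -5*h^2 + 28*h + 2*I*h - 39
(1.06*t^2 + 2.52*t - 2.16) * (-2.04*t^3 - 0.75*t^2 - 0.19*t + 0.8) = -2.1624*t^5 - 5.9358*t^4 + 2.315*t^3 + 1.9892*t^2 + 2.4264*t - 1.728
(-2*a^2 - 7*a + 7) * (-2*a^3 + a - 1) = 4*a^5 + 14*a^4 - 16*a^3 - 5*a^2 + 14*a - 7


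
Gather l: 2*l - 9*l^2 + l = -9*l^2 + 3*l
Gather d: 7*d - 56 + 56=7*d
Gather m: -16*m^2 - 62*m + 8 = -16*m^2 - 62*m + 8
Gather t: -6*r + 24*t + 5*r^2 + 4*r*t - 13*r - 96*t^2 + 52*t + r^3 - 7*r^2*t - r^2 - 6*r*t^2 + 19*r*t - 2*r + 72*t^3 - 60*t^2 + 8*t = r^3 + 4*r^2 - 21*r + 72*t^3 + t^2*(-6*r - 156) + t*(-7*r^2 + 23*r + 84)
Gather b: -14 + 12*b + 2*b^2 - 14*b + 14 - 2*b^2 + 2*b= 0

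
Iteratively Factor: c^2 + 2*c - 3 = (c + 3)*(c - 1)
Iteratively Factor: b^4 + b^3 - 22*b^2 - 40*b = (b)*(b^3 + b^2 - 22*b - 40) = b*(b + 2)*(b^2 - b - 20) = b*(b - 5)*(b + 2)*(b + 4)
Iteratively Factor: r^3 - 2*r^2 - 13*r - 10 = (r + 1)*(r^2 - 3*r - 10) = (r + 1)*(r + 2)*(r - 5)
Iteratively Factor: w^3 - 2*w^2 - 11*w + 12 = (w + 3)*(w^2 - 5*w + 4) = (w - 1)*(w + 3)*(w - 4)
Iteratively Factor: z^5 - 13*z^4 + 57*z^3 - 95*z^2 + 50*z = (z - 5)*(z^4 - 8*z^3 + 17*z^2 - 10*z) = (z - 5)^2*(z^3 - 3*z^2 + 2*z) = z*(z - 5)^2*(z^2 - 3*z + 2) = z*(z - 5)^2*(z - 1)*(z - 2)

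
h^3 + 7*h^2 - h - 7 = (h - 1)*(h + 1)*(h + 7)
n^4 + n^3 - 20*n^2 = n^2*(n - 4)*(n + 5)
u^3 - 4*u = u*(u - 2)*(u + 2)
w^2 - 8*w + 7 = (w - 7)*(w - 1)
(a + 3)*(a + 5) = a^2 + 8*a + 15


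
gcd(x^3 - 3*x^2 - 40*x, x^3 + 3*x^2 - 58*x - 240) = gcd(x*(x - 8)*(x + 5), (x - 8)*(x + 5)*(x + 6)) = x^2 - 3*x - 40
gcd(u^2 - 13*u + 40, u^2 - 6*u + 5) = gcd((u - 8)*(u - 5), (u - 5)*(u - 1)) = u - 5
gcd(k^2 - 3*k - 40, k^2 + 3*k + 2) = 1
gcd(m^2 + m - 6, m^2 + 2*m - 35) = 1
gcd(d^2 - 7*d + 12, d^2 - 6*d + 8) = d - 4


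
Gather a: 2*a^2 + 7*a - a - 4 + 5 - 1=2*a^2 + 6*a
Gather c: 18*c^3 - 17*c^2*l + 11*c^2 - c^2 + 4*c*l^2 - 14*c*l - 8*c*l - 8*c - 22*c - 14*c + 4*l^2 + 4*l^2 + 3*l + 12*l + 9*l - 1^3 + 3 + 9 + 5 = 18*c^3 + c^2*(10 - 17*l) + c*(4*l^2 - 22*l - 44) + 8*l^2 + 24*l + 16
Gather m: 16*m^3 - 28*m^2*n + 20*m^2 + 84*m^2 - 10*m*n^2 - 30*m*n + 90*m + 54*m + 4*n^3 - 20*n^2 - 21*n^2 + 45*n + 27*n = 16*m^3 + m^2*(104 - 28*n) + m*(-10*n^2 - 30*n + 144) + 4*n^3 - 41*n^2 + 72*n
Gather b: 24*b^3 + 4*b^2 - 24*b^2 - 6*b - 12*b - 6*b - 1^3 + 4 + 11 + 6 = 24*b^3 - 20*b^2 - 24*b + 20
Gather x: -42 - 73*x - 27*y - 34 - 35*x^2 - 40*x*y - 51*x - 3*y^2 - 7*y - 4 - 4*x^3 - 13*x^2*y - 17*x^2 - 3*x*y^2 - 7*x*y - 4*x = -4*x^3 + x^2*(-13*y - 52) + x*(-3*y^2 - 47*y - 128) - 3*y^2 - 34*y - 80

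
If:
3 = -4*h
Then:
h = -3/4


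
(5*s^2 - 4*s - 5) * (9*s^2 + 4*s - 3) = 45*s^4 - 16*s^3 - 76*s^2 - 8*s + 15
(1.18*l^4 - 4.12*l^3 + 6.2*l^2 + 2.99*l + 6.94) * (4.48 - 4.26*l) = -5.0268*l^5 + 22.8376*l^4 - 44.8696*l^3 + 15.0386*l^2 - 16.1692*l + 31.0912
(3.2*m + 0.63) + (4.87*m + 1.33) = 8.07*m + 1.96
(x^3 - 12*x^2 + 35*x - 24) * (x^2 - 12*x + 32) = x^5 - 24*x^4 + 211*x^3 - 828*x^2 + 1408*x - 768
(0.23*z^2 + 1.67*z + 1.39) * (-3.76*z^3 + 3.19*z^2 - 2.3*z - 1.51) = -0.8648*z^5 - 5.5455*z^4 - 0.4281*z^3 + 0.2458*z^2 - 5.7187*z - 2.0989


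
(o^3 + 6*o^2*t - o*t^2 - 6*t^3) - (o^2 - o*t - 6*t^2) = o^3 + 6*o^2*t - o^2 - o*t^2 + o*t - 6*t^3 + 6*t^2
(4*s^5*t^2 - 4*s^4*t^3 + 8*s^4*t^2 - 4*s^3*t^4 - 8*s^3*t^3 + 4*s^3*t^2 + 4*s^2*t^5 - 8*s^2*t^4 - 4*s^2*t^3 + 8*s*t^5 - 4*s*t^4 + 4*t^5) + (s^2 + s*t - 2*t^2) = 4*s^5*t^2 - 4*s^4*t^3 + 8*s^4*t^2 - 4*s^3*t^4 - 8*s^3*t^3 + 4*s^3*t^2 + 4*s^2*t^5 - 8*s^2*t^4 - 4*s^2*t^3 + s^2 + 8*s*t^5 - 4*s*t^4 + s*t + 4*t^5 - 2*t^2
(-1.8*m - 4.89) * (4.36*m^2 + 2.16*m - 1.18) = -7.848*m^3 - 25.2084*m^2 - 8.4384*m + 5.7702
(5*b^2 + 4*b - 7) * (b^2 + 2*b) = 5*b^4 + 14*b^3 + b^2 - 14*b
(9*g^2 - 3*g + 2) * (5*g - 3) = 45*g^3 - 42*g^2 + 19*g - 6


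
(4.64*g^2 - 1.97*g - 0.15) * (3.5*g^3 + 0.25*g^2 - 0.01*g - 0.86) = 16.24*g^5 - 5.735*g^4 - 1.0639*g^3 - 4.0082*g^2 + 1.6957*g + 0.129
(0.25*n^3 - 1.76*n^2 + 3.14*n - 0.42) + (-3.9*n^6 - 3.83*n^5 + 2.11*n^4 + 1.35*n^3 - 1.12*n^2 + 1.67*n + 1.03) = -3.9*n^6 - 3.83*n^5 + 2.11*n^4 + 1.6*n^3 - 2.88*n^2 + 4.81*n + 0.61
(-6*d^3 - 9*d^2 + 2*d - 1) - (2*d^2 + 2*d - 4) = -6*d^3 - 11*d^2 + 3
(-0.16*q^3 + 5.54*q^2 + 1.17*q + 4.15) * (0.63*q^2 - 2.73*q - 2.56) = -0.1008*q^5 + 3.927*q^4 - 13.9775*q^3 - 14.762*q^2 - 14.3247*q - 10.624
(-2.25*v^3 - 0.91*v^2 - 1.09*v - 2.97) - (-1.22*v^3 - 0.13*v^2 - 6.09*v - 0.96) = -1.03*v^3 - 0.78*v^2 + 5.0*v - 2.01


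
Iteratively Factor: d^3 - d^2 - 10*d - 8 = (d + 1)*(d^2 - 2*d - 8) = (d - 4)*(d + 1)*(d + 2)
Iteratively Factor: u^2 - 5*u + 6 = (u - 3)*(u - 2)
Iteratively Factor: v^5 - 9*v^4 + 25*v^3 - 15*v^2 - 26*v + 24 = (v - 4)*(v^4 - 5*v^3 + 5*v^2 + 5*v - 6) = (v - 4)*(v + 1)*(v^3 - 6*v^2 + 11*v - 6) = (v - 4)*(v - 1)*(v + 1)*(v^2 - 5*v + 6) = (v - 4)*(v - 3)*(v - 1)*(v + 1)*(v - 2)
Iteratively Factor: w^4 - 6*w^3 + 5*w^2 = (w)*(w^3 - 6*w^2 + 5*w) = w^2*(w^2 - 6*w + 5) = w^2*(w - 5)*(w - 1)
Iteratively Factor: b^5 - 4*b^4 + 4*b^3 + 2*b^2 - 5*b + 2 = (b - 1)*(b^4 - 3*b^3 + b^2 + 3*b - 2) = (b - 1)^2*(b^3 - 2*b^2 - b + 2) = (b - 1)^2*(b + 1)*(b^2 - 3*b + 2) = (b - 1)^3*(b + 1)*(b - 2)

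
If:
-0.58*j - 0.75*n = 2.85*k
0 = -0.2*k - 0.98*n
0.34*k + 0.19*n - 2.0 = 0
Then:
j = -30.87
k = 6.64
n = -1.36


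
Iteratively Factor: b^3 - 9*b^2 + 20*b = (b - 4)*(b^2 - 5*b) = b*(b - 4)*(b - 5)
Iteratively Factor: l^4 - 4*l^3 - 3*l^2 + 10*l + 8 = (l - 2)*(l^3 - 2*l^2 - 7*l - 4) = (l - 2)*(l + 1)*(l^2 - 3*l - 4) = (l - 4)*(l - 2)*(l + 1)*(l + 1)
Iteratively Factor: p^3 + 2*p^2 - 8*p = (p - 2)*(p^2 + 4*p) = p*(p - 2)*(p + 4)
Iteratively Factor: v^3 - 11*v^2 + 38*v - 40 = (v - 4)*(v^2 - 7*v + 10) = (v - 4)*(v - 2)*(v - 5)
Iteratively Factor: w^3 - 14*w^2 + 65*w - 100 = (w - 5)*(w^2 - 9*w + 20) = (w - 5)*(w - 4)*(w - 5)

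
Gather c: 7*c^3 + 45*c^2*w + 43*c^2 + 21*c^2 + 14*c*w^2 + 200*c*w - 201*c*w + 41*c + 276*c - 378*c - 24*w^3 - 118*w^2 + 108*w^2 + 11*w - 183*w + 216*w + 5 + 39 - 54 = 7*c^3 + c^2*(45*w + 64) + c*(14*w^2 - w - 61) - 24*w^3 - 10*w^2 + 44*w - 10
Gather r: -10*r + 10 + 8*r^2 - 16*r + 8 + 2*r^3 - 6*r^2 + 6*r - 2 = 2*r^3 + 2*r^2 - 20*r + 16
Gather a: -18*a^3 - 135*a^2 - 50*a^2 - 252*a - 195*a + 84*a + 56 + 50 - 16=-18*a^3 - 185*a^2 - 363*a + 90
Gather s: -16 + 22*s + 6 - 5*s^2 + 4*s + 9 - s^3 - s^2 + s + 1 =-s^3 - 6*s^2 + 27*s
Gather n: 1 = 1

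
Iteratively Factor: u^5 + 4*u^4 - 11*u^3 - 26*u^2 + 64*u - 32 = (u - 1)*(u^4 + 5*u^3 - 6*u^2 - 32*u + 32) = (u - 2)*(u - 1)*(u^3 + 7*u^2 + 8*u - 16) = (u - 2)*(u - 1)*(u + 4)*(u^2 + 3*u - 4) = (u - 2)*(u - 1)*(u + 4)^2*(u - 1)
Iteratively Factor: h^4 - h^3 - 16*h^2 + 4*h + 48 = (h + 2)*(h^3 - 3*h^2 - 10*h + 24) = (h - 2)*(h + 2)*(h^2 - h - 12) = (h - 4)*(h - 2)*(h + 2)*(h + 3)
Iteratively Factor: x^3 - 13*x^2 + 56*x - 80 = (x - 4)*(x^2 - 9*x + 20) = (x - 5)*(x - 4)*(x - 4)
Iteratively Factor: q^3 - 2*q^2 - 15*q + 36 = (q + 4)*(q^2 - 6*q + 9) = (q - 3)*(q + 4)*(q - 3)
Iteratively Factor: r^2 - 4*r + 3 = (r - 1)*(r - 3)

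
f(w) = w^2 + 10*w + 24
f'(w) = 2*w + 10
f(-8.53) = 11.46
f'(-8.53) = -7.06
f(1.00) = 35.00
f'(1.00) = 12.00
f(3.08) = 64.29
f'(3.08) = 16.16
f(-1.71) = 9.82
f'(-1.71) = 6.58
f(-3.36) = 1.69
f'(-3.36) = 3.28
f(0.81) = 32.76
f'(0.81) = 11.62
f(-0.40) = 20.16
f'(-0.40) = 9.20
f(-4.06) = -0.12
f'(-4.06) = 1.88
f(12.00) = 288.00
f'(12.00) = 34.00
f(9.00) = 195.00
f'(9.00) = 28.00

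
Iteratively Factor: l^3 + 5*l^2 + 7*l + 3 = (l + 3)*(l^2 + 2*l + 1) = (l + 1)*(l + 3)*(l + 1)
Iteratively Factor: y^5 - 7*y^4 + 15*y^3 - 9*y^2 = (y - 3)*(y^4 - 4*y^3 + 3*y^2) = (y - 3)*(y - 1)*(y^3 - 3*y^2) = y*(y - 3)*(y - 1)*(y^2 - 3*y) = y*(y - 3)^2*(y - 1)*(y)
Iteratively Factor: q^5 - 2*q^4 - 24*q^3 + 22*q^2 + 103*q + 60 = (q + 4)*(q^4 - 6*q^3 + 22*q + 15) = (q - 5)*(q + 4)*(q^3 - q^2 - 5*q - 3) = (q - 5)*(q - 3)*(q + 4)*(q^2 + 2*q + 1) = (q - 5)*(q - 3)*(q + 1)*(q + 4)*(q + 1)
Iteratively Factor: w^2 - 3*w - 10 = (w + 2)*(w - 5)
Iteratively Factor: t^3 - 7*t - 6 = (t + 2)*(t^2 - 2*t - 3) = (t + 1)*(t + 2)*(t - 3)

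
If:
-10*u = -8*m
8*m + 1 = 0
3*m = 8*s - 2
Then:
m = -1/8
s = 13/64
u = -1/10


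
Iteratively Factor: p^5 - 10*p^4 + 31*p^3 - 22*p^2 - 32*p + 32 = (p + 1)*(p^4 - 11*p^3 + 42*p^2 - 64*p + 32) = (p - 1)*(p + 1)*(p^3 - 10*p^2 + 32*p - 32) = (p - 2)*(p - 1)*(p + 1)*(p^2 - 8*p + 16) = (p - 4)*(p - 2)*(p - 1)*(p + 1)*(p - 4)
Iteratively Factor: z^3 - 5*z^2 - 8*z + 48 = (z + 3)*(z^2 - 8*z + 16) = (z - 4)*(z + 3)*(z - 4)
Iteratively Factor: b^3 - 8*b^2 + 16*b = (b)*(b^2 - 8*b + 16) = b*(b - 4)*(b - 4)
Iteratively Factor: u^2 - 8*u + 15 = (u - 3)*(u - 5)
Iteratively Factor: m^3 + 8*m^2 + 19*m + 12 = (m + 1)*(m^2 + 7*m + 12) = (m + 1)*(m + 4)*(m + 3)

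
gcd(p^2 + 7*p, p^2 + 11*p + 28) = p + 7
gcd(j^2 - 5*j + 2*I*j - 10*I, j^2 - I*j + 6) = j + 2*I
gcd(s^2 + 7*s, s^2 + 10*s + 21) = s + 7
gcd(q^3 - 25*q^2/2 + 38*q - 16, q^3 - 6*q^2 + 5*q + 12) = q - 4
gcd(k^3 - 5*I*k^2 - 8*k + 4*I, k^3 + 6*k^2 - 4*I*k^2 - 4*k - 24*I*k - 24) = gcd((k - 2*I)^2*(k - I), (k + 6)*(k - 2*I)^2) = k^2 - 4*I*k - 4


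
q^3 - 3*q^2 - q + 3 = (q - 3)*(q - 1)*(q + 1)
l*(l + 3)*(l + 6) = l^3 + 9*l^2 + 18*l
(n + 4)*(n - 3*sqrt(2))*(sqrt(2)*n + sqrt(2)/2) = sqrt(2)*n^3 - 6*n^2 + 9*sqrt(2)*n^2/2 - 27*n + 2*sqrt(2)*n - 12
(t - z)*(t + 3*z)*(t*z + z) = t^3*z + 2*t^2*z^2 + t^2*z - 3*t*z^3 + 2*t*z^2 - 3*z^3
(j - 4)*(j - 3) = j^2 - 7*j + 12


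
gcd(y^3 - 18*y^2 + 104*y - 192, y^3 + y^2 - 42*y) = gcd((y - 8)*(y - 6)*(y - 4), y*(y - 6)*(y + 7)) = y - 6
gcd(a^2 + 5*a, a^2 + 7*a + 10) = a + 5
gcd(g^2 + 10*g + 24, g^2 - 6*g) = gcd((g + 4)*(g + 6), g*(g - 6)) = 1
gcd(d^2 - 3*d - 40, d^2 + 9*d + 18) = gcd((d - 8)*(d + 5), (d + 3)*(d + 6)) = 1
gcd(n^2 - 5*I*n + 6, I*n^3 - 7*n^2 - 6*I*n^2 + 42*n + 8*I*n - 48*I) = 1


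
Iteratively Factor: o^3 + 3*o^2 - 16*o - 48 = (o + 4)*(o^2 - o - 12) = (o + 3)*(o + 4)*(o - 4)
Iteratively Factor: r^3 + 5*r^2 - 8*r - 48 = (r - 3)*(r^2 + 8*r + 16) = (r - 3)*(r + 4)*(r + 4)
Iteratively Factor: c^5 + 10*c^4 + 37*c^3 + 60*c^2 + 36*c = (c + 3)*(c^4 + 7*c^3 + 16*c^2 + 12*c) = (c + 2)*(c + 3)*(c^3 + 5*c^2 + 6*c) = (c + 2)^2*(c + 3)*(c^2 + 3*c) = c*(c + 2)^2*(c + 3)*(c + 3)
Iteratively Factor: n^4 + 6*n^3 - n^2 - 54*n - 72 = (n + 2)*(n^3 + 4*n^2 - 9*n - 36) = (n - 3)*(n + 2)*(n^2 + 7*n + 12) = (n - 3)*(n + 2)*(n + 3)*(n + 4)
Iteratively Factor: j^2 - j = (j)*(j - 1)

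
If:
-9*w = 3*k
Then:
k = -3*w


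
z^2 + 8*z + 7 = (z + 1)*(z + 7)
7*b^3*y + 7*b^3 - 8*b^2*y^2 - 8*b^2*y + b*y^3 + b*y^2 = (-7*b + y)*(-b + y)*(b*y + b)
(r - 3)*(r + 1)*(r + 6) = r^3 + 4*r^2 - 15*r - 18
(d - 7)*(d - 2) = d^2 - 9*d + 14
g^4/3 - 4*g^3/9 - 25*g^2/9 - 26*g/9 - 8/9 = (g/3 + 1/3)*(g - 4)*(g + 2/3)*(g + 1)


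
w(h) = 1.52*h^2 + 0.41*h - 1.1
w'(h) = 3.04*h + 0.41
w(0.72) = -0.02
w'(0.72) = 2.60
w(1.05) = 1.01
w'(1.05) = 3.60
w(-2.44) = 6.95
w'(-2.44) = -7.01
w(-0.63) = -0.76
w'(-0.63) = -1.51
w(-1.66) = 2.41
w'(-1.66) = -4.64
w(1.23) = 1.70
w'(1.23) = 4.15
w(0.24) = -0.91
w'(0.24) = 1.14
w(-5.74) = 46.63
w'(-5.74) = -17.04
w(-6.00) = 51.16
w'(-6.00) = -17.83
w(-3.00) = 11.35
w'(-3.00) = -8.71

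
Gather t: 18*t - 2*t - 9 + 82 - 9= 16*t + 64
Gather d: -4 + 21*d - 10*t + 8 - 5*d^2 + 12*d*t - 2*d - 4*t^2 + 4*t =-5*d^2 + d*(12*t + 19) - 4*t^2 - 6*t + 4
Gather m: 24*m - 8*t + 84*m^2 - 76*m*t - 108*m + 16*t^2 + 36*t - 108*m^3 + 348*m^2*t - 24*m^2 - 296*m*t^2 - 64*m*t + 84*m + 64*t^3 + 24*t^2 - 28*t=-108*m^3 + m^2*(348*t + 60) + m*(-296*t^2 - 140*t) + 64*t^3 + 40*t^2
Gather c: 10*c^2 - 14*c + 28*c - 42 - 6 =10*c^2 + 14*c - 48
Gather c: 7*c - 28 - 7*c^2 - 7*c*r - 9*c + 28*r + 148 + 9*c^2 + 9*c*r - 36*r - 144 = 2*c^2 + c*(2*r - 2) - 8*r - 24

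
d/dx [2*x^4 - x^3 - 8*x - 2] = 8*x^3 - 3*x^2 - 8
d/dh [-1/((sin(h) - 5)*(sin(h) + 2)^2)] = (3*sin(h) - 8)*cos(h)/((sin(h) - 5)^2*(sin(h) + 2)^3)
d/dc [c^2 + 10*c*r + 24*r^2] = 2*c + 10*r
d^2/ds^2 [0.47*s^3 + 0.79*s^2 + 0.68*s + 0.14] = 2.82*s + 1.58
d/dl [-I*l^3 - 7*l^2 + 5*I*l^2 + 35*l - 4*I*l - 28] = -3*I*l^2 - l*(14 - 10*I) + 35 - 4*I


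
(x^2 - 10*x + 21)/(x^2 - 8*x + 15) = (x - 7)/(x - 5)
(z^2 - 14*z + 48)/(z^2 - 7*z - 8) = (z - 6)/(z + 1)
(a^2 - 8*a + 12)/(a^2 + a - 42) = (a - 2)/(a + 7)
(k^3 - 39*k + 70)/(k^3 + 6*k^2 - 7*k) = (k^2 - 7*k + 10)/(k*(k - 1))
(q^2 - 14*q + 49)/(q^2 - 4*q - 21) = (q - 7)/(q + 3)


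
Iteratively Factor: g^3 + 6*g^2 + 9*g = (g)*(g^2 + 6*g + 9) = g*(g + 3)*(g + 3)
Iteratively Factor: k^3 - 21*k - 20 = (k + 1)*(k^2 - k - 20) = (k + 1)*(k + 4)*(k - 5)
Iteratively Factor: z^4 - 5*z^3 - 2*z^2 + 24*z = (z)*(z^3 - 5*z^2 - 2*z + 24) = z*(z + 2)*(z^2 - 7*z + 12) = z*(z - 3)*(z + 2)*(z - 4)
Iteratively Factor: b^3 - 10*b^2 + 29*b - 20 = (b - 5)*(b^2 - 5*b + 4) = (b - 5)*(b - 4)*(b - 1)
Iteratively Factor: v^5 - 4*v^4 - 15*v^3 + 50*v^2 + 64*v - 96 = (v - 4)*(v^4 - 15*v^2 - 10*v + 24) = (v - 4)*(v - 1)*(v^3 + v^2 - 14*v - 24) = (v - 4)*(v - 1)*(v + 3)*(v^2 - 2*v - 8) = (v - 4)*(v - 1)*(v + 2)*(v + 3)*(v - 4)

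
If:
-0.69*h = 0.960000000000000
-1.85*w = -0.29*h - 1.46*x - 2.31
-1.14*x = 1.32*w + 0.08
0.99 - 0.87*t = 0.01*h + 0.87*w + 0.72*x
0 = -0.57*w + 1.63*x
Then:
No Solution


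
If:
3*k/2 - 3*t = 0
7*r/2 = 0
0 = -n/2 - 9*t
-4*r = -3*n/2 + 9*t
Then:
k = 0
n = 0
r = 0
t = 0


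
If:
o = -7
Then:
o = -7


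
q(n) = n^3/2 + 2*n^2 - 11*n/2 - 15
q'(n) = 3*n^2/2 + 4*n - 11/2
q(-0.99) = -8.08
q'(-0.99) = -7.99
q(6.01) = 132.73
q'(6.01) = 72.72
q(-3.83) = 7.31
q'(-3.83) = 1.18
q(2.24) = -11.67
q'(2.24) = 10.99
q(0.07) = -15.38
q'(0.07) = -5.21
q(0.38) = -16.77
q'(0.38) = -3.76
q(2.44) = -9.25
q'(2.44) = 13.19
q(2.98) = -0.40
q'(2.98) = 19.74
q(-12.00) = -525.00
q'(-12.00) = 162.50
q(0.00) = -15.00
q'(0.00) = -5.50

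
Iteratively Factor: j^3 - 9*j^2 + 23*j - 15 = (j - 5)*(j^2 - 4*j + 3) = (j - 5)*(j - 3)*(j - 1)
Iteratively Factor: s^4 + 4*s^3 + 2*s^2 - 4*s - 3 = (s - 1)*(s^3 + 5*s^2 + 7*s + 3) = (s - 1)*(s + 3)*(s^2 + 2*s + 1) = (s - 1)*(s + 1)*(s + 3)*(s + 1)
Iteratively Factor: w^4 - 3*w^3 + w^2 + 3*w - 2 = (w + 1)*(w^3 - 4*w^2 + 5*w - 2) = (w - 2)*(w + 1)*(w^2 - 2*w + 1) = (w - 2)*(w - 1)*(w + 1)*(w - 1)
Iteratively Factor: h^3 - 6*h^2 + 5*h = (h - 1)*(h^2 - 5*h) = (h - 5)*(h - 1)*(h)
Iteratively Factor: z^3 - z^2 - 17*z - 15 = (z + 1)*(z^2 - 2*z - 15) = (z - 5)*(z + 1)*(z + 3)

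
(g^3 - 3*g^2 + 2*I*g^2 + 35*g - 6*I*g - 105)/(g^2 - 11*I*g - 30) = (g^2 + g*(-3 + 7*I) - 21*I)/(g - 6*I)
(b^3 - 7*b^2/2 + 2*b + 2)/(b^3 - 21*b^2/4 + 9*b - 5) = 2*(2*b + 1)/(4*b - 5)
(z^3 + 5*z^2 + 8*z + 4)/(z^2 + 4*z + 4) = z + 1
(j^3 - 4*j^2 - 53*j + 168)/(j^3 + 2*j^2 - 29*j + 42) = (j - 8)/(j - 2)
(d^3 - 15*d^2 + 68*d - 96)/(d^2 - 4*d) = d - 11 + 24/d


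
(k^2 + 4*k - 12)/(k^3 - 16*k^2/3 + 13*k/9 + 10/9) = 9*(k^2 + 4*k - 12)/(9*k^3 - 48*k^2 + 13*k + 10)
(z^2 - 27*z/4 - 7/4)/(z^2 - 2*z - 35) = (z + 1/4)/(z + 5)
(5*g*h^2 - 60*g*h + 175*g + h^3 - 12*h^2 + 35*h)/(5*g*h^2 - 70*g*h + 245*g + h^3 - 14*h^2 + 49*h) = (h - 5)/(h - 7)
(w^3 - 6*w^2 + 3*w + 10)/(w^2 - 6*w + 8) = (w^2 - 4*w - 5)/(w - 4)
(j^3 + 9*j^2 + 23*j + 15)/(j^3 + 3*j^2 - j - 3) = (j + 5)/(j - 1)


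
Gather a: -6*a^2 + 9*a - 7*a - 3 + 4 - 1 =-6*a^2 + 2*a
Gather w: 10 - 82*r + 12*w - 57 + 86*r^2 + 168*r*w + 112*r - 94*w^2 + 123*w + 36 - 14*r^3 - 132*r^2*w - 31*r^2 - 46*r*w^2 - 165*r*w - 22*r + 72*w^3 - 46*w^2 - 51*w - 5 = -14*r^3 + 55*r^2 + 8*r + 72*w^3 + w^2*(-46*r - 140) + w*(-132*r^2 + 3*r + 84) - 16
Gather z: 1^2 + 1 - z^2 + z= -z^2 + z + 2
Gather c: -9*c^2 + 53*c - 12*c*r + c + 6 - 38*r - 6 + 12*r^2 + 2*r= -9*c^2 + c*(54 - 12*r) + 12*r^2 - 36*r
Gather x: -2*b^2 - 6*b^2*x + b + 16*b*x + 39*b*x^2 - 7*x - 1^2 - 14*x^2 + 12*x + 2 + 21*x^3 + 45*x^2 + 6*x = -2*b^2 + b + 21*x^3 + x^2*(39*b + 31) + x*(-6*b^2 + 16*b + 11) + 1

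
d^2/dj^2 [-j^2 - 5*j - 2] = -2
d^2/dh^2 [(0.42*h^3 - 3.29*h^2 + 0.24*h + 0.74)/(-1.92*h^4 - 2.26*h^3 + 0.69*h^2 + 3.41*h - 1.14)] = (-3.096576*h^9 + 72.769536*h^8 + 71.7004800000001*h^7 - 68.703488*h^6 + 159.348456*h^5 - 42.605892*h^4 - 100.157862*h^3 + 84.283728*h^2 - 3.415356*h - 11.68834)/(7.077888*h^12 + 24.993792*h^11 + 21.788928*h^10 - 44.132984*h^9 - 84.00294*h^8 + 7.762746*h^7 + 106.961031*h^6 + 18.518871*h^5 - 67.669353*h^4 - 14.746697*h^3 + 37.07793*h^2 - 13.294908*h + 1.481544)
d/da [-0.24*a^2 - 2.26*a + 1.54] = -0.48*a - 2.26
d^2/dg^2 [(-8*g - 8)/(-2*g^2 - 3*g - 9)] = 16*((g + 1)*(4*g + 3)^2 - (6*g + 5)*(2*g^2 + 3*g + 9))/(2*g^2 + 3*g + 9)^3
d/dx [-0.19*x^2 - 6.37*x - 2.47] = -0.38*x - 6.37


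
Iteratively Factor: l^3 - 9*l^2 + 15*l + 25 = (l - 5)*(l^2 - 4*l - 5) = (l - 5)*(l + 1)*(l - 5)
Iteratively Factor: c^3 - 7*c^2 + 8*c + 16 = (c - 4)*(c^2 - 3*c - 4) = (c - 4)^2*(c + 1)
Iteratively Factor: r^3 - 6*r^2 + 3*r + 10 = (r - 2)*(r^2 - 4*r - 5) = (r - 5)*(r - 2)*(r + 1)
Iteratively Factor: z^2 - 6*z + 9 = (z - 3)*(z - 3)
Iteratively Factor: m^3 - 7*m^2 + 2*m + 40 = (m - 4)*(m^2 - 3*m - 10) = (m - 4)*(m + 2)*(m - 5)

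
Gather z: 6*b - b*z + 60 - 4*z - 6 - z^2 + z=6*b - z^2 + z*(-b - 3) + 54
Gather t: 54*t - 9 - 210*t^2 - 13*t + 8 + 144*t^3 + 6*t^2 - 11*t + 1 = 144*t^3 - 204*t^2 + 30*t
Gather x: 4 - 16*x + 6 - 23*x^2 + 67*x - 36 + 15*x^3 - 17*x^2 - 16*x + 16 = 15*x^3 - 40*x^2 + 35*x - 10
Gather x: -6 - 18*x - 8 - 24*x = -42*x - 14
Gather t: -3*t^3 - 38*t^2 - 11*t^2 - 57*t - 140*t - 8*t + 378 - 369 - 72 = -3*t^3 - 49*t^2 - 205*t - 63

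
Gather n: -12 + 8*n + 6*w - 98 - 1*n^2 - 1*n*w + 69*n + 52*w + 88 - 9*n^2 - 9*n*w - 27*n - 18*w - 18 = -10*n^2 + n*(50 - 10*w) + 40*w - 40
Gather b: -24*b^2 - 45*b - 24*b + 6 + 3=-24*b^2 - 69*b + 9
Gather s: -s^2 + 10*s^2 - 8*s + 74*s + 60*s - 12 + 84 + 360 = 9*s^2 + 126*s + 432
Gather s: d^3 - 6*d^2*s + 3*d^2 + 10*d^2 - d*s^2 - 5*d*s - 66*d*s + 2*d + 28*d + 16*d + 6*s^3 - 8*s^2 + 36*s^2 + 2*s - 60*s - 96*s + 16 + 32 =d^3 + 13*d^2 + 46*d + 6*s^3 + s^2*(28 - d) + s*(-6*d^2 - 71*d - 154) + 48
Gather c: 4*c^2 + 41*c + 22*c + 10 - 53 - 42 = 4*c^2 + 63*c - 85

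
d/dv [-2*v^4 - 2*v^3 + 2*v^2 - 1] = 2*v*(-4*v^2 - 3*v + 2)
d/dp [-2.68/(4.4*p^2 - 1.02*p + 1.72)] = (23.584*p - 2.7336)/(4.4*p^2 - 1.02*p + 1.72)^2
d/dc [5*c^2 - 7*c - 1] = 10*c - 7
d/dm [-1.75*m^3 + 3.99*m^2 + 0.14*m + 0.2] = -5.25*m^2 + 7.98*m + 0.14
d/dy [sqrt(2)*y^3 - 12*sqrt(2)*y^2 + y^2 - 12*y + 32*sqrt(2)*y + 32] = 3*sqrt(2)*y^2 - 24*sqrt(2)*y + 2*y - 12 + 32*sqrt(2)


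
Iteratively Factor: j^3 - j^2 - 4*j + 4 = (j + 2)*(j^2 - 3*j + 2) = (j - 1)*(j + 2)*(j - 2)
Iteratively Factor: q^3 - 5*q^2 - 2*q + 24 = (q - 4)*(q^2 - q - 6) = (q - 4)*(q + 2)*(q - 3)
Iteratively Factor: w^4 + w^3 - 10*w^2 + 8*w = (w - 2)*(w^3 + 3*w^2 - 4*w) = w*(w - 2)*(w^2 + 3*w - 4) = w*(w - 2)*(w - 1)*(w + 4)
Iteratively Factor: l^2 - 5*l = (l - 5)*(l)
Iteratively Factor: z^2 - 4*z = (z - 4)*(z)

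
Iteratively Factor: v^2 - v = (v)*(v - 1)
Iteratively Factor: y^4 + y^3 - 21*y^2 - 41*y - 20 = (y - 5)*(y^3 + 6*y^2 + 9*y + 4) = (y - 5)*(y + 1)*(y^2 + 5*y + 4) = (y - 5)*(y + 1)^2*(y + 4)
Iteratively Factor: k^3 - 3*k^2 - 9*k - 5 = (k + 1)*(k^2 - 4*k - 5) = (k + 1)^2*(k - 5)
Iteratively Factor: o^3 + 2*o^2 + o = (o + 1)*(o^2 + o) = o*(o + 1)*(o + 1)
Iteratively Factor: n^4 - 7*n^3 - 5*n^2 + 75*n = (n)*(n^3 - 7*n^2 - 5*n + 75) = n*(n - 5)*(n^2 - 2*n - 15) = n*(n - 5)*(n + 3)*(n - 5)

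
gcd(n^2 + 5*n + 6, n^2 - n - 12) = n + 3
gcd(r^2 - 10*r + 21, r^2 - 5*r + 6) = r - 3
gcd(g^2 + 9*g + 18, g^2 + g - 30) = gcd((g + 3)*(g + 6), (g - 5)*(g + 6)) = g + 6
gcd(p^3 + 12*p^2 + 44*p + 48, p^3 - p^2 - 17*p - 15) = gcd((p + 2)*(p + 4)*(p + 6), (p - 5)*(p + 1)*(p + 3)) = 1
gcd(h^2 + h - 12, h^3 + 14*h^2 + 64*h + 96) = h + 4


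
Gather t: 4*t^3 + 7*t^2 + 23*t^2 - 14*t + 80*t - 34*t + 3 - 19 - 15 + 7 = 4*t^3 + 30*t^2 + 32*t - 24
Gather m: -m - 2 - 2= -m - 4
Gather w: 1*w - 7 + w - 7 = 2*w - 14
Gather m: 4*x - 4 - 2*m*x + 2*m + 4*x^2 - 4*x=m*(2 - 2*x) + 4*x^2 - 4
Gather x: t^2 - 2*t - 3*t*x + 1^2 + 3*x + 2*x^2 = t^2 - 2*t + 2*x^2 + x*(3 - 3*t) + 1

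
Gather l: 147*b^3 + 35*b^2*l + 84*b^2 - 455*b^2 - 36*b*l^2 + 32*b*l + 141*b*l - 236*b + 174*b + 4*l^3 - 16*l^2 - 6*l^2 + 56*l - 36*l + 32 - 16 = 147*b^3 - 371*b^2 - 62*b + 4*l^3 + l^2*(-36*b - 22) + l*(35*b^2 + 173*b + 20) + 16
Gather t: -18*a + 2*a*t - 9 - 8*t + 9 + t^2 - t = -18*a + t^2 + t*(2*a - 9)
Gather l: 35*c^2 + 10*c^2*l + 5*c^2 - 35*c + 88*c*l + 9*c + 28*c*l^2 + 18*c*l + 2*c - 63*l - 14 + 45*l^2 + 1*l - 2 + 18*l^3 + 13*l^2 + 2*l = 40*c^2 - 24*c + 18*l^3 + l^2*(28*c + 58) + l*(10*c^2 + 106*c - 60) - 16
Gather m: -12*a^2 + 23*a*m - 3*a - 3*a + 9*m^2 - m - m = -12*a^2 - 6*a + 9*m^2 + m*(23*a - 2)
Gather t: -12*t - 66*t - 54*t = -132*t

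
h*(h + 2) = h^2 + 2*h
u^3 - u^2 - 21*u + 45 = (u - 3)^2*(u + 5)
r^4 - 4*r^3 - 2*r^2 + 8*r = r*(r - 4)*(r - sqrt(2))*(r + sqrt(2))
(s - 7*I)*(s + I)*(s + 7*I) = s^3 + I*s^2 + 49*s + 49*I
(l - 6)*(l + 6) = l^2 - 36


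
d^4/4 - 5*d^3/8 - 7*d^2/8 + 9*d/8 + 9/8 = (d/2 + 1/2)^2*(d - 3)*(d - 3/2)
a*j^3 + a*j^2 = j^2*(a*j + a)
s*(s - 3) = s^2 - 3*s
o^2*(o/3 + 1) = o^3/3 + o^2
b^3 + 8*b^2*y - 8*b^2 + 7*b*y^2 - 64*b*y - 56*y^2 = (b - 8)*(b + y)*(b + 7*y)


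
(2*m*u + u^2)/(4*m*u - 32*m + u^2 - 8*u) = u*(2*m + u)/(4*m*u - 32*m + u^2 - 8*u)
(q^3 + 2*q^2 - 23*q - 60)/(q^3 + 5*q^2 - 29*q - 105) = (q + 4)/(q + 7)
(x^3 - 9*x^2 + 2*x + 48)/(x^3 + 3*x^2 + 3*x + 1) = (x^3 - 9*x^2 + 2*x + 48)/(x^3 + 3*x^2 + 3*x + 1)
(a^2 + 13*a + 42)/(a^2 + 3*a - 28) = (a + 6)/(a - 4)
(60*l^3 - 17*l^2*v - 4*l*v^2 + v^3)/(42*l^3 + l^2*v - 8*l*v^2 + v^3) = (-20*l^2 - l*v + v^2)/(-14*l^2 - 5*l*v + v^2)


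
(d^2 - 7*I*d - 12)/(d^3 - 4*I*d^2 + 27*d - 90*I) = (d - 4*I)/(d^2 - I*d + 30)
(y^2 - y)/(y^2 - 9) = y*(y - 1)/(y^2 - 9)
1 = 1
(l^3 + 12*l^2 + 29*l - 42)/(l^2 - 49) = (l^2 + 5*l - 6)/(l - 7)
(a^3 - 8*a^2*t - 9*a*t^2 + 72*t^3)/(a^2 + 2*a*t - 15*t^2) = (a^2 - 5*a*t - 24*t^2)/(a + 5*t)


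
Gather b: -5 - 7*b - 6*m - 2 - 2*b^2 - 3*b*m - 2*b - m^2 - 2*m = -2*b^2 + b*(-3*m - 9) - m^2 - 8*m - 7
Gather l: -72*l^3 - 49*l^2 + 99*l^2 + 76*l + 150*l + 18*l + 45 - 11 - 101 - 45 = -72*l^3 + 50*l^2 + 244*l - 112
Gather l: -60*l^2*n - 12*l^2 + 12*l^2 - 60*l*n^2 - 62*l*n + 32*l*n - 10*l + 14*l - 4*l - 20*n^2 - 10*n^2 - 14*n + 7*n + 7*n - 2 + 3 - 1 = -60*l^2*n + l*(-60*n^2 - 30*n) - 30*n^2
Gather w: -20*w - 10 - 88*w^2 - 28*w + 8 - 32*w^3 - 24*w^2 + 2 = -32*w^3 - 112*w^2 - 48*w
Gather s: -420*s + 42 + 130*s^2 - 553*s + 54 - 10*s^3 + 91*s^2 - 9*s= -10*s^3 + 221*s^2 - 982*s + 96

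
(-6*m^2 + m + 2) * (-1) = 6*m^2 - m - 2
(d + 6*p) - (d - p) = 7*p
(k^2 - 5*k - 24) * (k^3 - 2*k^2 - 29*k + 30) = k^5 - 7*k^4 - 43*k^3 + 223*k^2 + 546*k - 720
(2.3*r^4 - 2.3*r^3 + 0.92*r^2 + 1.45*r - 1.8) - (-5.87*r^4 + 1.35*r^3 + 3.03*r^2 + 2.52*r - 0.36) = 8.17*r^4 - 3.65*r^3 - 2.11*r^2 - 1.07*r - 1.44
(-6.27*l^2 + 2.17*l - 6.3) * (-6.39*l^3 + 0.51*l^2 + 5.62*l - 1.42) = 40.0653*l^5 - 17.064*l^4 + 6.12629999999999*l^3 + 17.8858*l^2 - 38.4874*l + 8.946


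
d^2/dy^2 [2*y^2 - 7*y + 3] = 4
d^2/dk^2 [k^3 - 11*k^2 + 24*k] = 6*k - 22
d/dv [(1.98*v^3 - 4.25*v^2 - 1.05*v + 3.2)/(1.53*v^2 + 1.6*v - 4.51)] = (3.0294*v^4 + 6.336*v^3 - 31.9829*v^2 + 28.543*v - 0.384500000000001)/(2.3409*v^4 + 4.896*v^3 - 11.2406*v^2 - 14.432*v + 20.3401)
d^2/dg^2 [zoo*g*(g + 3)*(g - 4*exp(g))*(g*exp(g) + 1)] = zoo*(g^4*exp(g) + g^3*exp(2*g) + g^3*exp(g) + g^2*exp(2*g) + g^2*exp(g) + g*exp(2*g) + g*exp(g) + g + exp(2*g) + exp(g) + 1)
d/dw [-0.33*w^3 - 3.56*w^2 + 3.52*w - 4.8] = -0.99*w^2 - 7.12*w + 3.52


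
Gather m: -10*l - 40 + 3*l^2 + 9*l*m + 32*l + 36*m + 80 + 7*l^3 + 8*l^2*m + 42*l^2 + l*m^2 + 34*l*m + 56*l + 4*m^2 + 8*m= 7*l^3 + 45*l^2 + 78*l + m^2*(l + 4) + m*(8*l^2 + 43*l + 44) + 40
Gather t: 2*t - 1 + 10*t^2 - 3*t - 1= 10*t^2 - t - 2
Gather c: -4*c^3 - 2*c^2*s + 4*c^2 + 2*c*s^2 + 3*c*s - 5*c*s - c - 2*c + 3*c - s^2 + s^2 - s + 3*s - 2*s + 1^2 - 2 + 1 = -4*c^3 + c^2*(4 - 2*s) + c*(2*s^2 - 2*s)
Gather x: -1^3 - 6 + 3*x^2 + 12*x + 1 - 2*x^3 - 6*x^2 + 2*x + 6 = -2*x^3 - 3*x^2 + 14*x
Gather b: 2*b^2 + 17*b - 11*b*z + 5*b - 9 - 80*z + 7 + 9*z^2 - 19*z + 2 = 2*b^2 + b*(22 - 11*z) + 9*z^2 - 99*z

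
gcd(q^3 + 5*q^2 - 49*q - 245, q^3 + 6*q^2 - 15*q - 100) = q + 5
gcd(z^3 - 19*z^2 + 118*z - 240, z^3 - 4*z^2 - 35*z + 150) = z - 5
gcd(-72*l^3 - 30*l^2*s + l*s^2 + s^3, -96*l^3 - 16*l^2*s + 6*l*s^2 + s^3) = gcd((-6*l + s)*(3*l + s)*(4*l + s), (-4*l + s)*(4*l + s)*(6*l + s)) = 4*l + s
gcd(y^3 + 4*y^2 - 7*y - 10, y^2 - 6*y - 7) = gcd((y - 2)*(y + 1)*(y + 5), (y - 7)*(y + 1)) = y + 1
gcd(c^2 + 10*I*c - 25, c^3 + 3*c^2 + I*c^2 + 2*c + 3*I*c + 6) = 1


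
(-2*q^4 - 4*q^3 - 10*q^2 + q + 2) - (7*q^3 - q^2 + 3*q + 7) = -2*q^4 - 11*q^3 - 9*q^2 - 2*q - 5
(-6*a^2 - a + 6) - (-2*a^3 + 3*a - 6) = 2*a^3 - 6*a^2 - 4*a + 12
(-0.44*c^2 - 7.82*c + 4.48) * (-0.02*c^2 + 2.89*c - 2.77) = 0.0088*c^4 - 1.1152*c^3 - 21.4706*c^2 + 34.6086*c - 12.4096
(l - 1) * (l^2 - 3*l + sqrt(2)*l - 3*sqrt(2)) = l^3 - 4*l^2 + sqrt(2)*l^2 - 4*sqrt(2)*l + 3*l + 3*sqrt(2)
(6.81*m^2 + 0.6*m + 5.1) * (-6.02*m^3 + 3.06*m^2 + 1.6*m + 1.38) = -40.9962*m^5 + 17.2266*m^4 - 17.97*m^3 + 25.9638*m^2 + 8.988*m + 7.038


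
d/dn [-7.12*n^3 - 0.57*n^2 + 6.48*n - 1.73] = -21.36*n^2 - 1.14*n + 6.48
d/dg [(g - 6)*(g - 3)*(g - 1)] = 3*g^2 - 20*g + 27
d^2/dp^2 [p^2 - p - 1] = 2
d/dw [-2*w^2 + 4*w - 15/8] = 4 - 4*w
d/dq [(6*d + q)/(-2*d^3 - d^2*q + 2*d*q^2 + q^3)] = (-2*d^3 - d^2*q + 2*d*q^2 + q^3 - (6*d + q)*(-d^2 + 4*d*q + 3*q^2))/(2*d^3 + d^2*q - 2*d*q^2 - q^3)^2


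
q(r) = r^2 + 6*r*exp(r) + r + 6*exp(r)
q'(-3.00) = -5.30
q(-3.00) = 5.40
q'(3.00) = 609.57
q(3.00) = 494.05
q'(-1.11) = 0.54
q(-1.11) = -0.10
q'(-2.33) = -3.85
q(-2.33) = 2.32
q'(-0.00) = 13.00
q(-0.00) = 6.00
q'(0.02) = 13.40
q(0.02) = 6.26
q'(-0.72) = 3.30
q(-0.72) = 0.62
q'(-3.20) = -5.69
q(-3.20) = 6.50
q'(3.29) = 859.57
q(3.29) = 705.05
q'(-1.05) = 0.89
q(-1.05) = -0.05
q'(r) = 6*r*exp(r) + 2*r + 12*exp(r) + 1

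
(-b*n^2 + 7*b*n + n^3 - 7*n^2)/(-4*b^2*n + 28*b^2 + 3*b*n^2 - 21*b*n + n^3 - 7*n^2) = n/(4*b + n)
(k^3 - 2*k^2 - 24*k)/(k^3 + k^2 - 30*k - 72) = k/(k + 3)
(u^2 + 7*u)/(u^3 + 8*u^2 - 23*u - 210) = u/(u^2 + u - 30)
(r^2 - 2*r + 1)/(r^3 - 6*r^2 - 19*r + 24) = (r - 1)/(r^2 - 5*r - 24)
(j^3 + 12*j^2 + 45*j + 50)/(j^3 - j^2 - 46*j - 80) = (j + 5)/(j - 8)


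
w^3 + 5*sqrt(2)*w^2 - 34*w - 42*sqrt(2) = (w - 3*sqrt(2))*(w + sqrt(2))*(w + 7*sqrt(2))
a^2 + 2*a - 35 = (a - 5)*(a + 7)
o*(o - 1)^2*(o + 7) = o^4 + 5*o^3 - 13*o^2 + 7*o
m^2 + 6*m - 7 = (m - 1)*(m + 7)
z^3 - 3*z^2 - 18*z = z*(z - 6)*(z + 3)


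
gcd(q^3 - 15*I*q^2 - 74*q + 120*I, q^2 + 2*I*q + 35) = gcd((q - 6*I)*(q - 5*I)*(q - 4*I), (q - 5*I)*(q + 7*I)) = q - 5*I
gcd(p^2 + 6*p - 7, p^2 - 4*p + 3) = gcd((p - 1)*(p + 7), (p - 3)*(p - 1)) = p - 1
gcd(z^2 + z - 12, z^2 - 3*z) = z - 3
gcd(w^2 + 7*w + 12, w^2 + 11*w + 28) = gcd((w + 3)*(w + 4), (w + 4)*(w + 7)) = w + 4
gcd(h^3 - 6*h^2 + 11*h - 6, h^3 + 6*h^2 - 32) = h - 2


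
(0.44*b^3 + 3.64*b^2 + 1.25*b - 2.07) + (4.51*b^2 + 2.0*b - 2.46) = 0.44*b^3 + 8.15*b^2 + 3.25*b - 4.53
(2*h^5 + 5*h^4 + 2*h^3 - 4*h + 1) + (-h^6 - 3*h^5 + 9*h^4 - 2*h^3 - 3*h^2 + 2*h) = -h^6 - h^5 + 14*h^4 - 3*h^2 - 2*h + 1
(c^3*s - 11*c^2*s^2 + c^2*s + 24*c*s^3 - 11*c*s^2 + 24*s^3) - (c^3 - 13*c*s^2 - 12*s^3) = c^3*s - c^3 - 11*c^2*s^2 + c^2*s + 24*c*s^3 + 2*c*s^2 + 36*s^3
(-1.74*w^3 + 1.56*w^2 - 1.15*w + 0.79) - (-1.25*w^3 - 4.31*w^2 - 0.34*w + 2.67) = -0.49*w^3 + 5.87*w^2 - 0.81*w - 1.88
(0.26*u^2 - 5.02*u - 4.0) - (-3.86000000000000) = 0.26*u^2 - 5.02*u - 0.14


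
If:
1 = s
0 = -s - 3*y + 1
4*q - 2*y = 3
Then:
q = 3/4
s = 1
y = 0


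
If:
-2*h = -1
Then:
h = 1/2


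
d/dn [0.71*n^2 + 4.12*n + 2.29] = 1.42*n + 4.12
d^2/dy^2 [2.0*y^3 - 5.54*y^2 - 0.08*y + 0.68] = 12.0*y - 11.08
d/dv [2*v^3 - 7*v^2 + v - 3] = 6*v^2 - 14*v + 1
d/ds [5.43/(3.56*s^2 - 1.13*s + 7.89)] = (6.1359 - 38.6616*s)/(3.56*s^2 - 1.13*s + 7.89)^2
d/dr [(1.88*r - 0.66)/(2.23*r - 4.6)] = (33.01052 - 16.002926*r)/(2.23*r - 4.6)^3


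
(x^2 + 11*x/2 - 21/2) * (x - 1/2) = x^3 + 5*x^2 - 53*x/4 + 21/4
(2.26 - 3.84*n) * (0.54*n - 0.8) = -2.0736*n^2 + 4.2924*n - 1.808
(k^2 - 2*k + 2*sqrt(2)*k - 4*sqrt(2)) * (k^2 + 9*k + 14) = k^4 + 2*sqrt(2)*k^3 + 7*k^3 - 4*k^2 + 14*sqrt(2)*k^2 - 28*k - 8*sqrt(2)*k - 56*sqrt(2)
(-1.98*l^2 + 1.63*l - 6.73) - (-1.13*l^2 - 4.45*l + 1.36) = -0.85*l^2 + 6.08*l - 8.09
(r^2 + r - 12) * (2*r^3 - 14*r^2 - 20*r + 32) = 2*r^5 - 12*r^4 - 58*r^3 + 180*r^2 + 272*r - 384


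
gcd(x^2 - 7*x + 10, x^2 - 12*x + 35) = x - 5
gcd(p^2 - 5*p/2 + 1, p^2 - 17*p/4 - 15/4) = 1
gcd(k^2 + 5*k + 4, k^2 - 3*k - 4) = k + 1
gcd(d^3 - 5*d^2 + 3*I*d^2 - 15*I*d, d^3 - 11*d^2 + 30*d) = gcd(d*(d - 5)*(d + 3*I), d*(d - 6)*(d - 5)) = d^2 - 5*d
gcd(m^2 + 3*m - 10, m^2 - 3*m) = 1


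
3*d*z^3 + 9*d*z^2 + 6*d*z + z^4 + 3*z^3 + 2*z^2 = z*(3*d + z)*(z + 1)*(z + 2)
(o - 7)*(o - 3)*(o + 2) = o^3 - 8*o^2 + o + 42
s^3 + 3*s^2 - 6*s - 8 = (s - 2)*(s + 1)*(s + 4)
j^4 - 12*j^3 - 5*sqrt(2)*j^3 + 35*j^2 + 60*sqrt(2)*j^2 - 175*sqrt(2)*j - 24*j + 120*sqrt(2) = (j - 8)*(j - 3)*(j - 1)*(j - 5*sqrt(2))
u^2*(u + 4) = u^3 + 4*u^2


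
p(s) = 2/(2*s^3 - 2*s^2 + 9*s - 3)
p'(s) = 2*(-6*s^2 + 4*s - 9)/(2*s^3 - 2*s^2 + 9*s - 3)^2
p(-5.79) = -0.00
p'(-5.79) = -0.00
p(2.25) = 0.07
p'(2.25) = -0.07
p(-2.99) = -0.02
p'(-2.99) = -0.01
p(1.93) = 0.09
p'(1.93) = -0.10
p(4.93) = 0.01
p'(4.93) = -0.01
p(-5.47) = -0.00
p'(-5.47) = -0.00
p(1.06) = 0.30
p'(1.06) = -0.52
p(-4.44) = -0.01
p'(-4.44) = -0.00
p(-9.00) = 0.00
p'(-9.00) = 0.00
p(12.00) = 0.00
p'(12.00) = 0.00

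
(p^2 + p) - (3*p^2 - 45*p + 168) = -2*p^2 + 46*p - 168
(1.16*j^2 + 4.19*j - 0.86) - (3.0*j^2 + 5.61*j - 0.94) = -1.84*j^2 - 1.42*j + 0.08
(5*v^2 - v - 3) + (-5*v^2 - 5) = -v - 8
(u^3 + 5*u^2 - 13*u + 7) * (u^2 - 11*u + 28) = u^5 - 6*u^4 - 40*u^3 + 290*u^2 - 441*u + 196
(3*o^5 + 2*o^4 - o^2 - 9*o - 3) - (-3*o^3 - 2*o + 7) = 3*o^5 + 2*o^4 + 3*o^3 - o^2 - 7*o - 10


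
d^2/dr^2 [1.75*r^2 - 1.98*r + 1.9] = 3.50000000000000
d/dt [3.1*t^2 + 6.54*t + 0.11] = 6.2*t + 6.54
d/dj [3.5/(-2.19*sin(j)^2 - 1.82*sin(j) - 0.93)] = (15.33*sin(j) + 6.37)*cos(j)/(2.19*sin(j)^2 + 1.82*sin(j) + 0.93)^2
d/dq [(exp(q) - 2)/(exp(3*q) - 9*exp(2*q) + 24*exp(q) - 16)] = (-2*exp(2*q) + 7*exp(q) - 8)*exp(q)/(exp(5*q) - 14*exp(4*q) + 73*exp(3*q) - 172*exp(2*q) + 176*exp(q) - 64)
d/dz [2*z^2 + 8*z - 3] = 4*z + 8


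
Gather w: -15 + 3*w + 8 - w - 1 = 2*w - 8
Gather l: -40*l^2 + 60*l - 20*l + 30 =-40*l^2 + 40*l + 30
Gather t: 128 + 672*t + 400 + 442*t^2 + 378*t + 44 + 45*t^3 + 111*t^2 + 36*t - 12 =45*t^3 + 553*t^2 + 1086*t + 560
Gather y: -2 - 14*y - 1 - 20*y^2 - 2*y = -20*y^2 - 16*y - 3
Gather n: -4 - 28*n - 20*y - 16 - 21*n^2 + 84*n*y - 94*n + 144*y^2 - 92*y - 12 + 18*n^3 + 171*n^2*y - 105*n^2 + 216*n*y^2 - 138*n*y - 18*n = 18*n^3 + n^2*(171*y - 126) + n*(216*y^2 - 54*y - 140) + 144*y^2 - 112*y - 32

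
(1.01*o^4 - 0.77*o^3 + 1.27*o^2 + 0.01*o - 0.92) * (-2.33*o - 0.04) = -2.3533*o^5 + 1.7537*o^4 - 2.9283*o^3 - 0.0741*o^2 + 2.1432*o + 0.0368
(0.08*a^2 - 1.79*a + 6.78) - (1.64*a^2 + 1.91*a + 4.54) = -1.56*a^2 - 3.7*a + 2.24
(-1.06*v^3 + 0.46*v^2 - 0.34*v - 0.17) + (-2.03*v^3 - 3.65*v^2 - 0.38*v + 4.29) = -3.09*v^3 - 3.19*v^2 - 0.72*v + 4.12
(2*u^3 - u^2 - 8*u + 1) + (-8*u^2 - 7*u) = 2*u^3 - 9*u^2 - 15*u + 1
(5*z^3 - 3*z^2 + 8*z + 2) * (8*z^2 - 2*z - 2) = 40*z^5 - 34*z^4 + 60*z^3 + 6*z^2 - 20*z - 4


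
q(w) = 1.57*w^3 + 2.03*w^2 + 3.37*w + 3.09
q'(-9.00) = 348.34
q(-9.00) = -1007.34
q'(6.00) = 197.29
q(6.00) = 435.51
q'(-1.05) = 4.30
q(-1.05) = -0.03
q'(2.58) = 45.20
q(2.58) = 52.26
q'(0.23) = 4.55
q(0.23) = 3.99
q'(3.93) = 92.07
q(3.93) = 142.98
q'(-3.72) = 53.45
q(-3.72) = -62.18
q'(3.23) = 65.62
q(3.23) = 88.06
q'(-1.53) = 8.18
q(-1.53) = -2.94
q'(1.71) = 24.09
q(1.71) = 22.64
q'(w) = 4.71*w^2 + 4.06*w + 3.37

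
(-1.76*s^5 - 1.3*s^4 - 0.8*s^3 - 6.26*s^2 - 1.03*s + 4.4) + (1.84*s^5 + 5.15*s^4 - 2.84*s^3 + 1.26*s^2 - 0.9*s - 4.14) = 0.0800000000000001*s^5 + 3.85*s^4 - 3.64*s^3 - 5.0*s^2 - 1.93*s + 0.260000000000001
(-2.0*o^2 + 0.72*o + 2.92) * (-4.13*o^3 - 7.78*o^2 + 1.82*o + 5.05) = 8.26*o^5 + 12.5864*o^4 - 21.3012*o^3 - 31.5072*o^2 + 8.9504*o + 14.746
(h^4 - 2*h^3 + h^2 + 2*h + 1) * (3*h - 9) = 3*h^5 - 15*h^4 + 21*h^3 - 3*h^2 - 15*h - 9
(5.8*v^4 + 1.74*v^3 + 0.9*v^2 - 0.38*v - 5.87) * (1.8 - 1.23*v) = -7.134*v^5 + 8.2998*v^4 + 2.025*v^3 + 2.0874*v^2 + 6.5361*v - 10.566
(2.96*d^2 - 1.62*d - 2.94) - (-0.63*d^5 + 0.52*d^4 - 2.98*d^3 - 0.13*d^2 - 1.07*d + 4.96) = 0.63*d^5 - 0.52*d^4 + 2.98*d^3 + 3.09*d^2 - 0.55*d - 7.9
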